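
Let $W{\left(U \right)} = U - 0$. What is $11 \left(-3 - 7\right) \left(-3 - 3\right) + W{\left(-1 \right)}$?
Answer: $659$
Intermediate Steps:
$W{\left(U \right)} = U$ ($W{\left(U \right)} = U + 0 = U$)
$11 \left(-3 - 7\right) \left(-3 - 3\right) + W{\left(-1 \right)} = 11 \left(-3 - 7\right) \left(-3 - 3\right) - 1 = 11 \left(\left(-10\right) \left(-6\right)\right) - 1 = 11 \cdot 60 - 1 = 660 - 1 = 659$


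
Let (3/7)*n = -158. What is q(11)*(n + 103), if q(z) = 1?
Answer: -797/3 ≈ -265.67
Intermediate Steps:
n = -1106/3 (n = (7/3)*(-158) = -1106/3 ≈ -368.67)
q(11)*(n + 103) = 1*(-1106/3 + 103) = 1*(-797/3) = -797/3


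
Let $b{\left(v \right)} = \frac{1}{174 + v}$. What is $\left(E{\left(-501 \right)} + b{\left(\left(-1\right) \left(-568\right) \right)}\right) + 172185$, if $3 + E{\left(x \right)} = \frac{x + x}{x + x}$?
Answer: $\frac{127759787}{742} \approx 1.7218 \cdot 10^{5}$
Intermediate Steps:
$E{\left(x \right)} = -2$ ($E{\left(x \right)} = -3 + \frac{x + x}{x + x} = -3 + \frac{2 x}{2 x} = -3 + 2 x \frac{1}{2 x} = -3 + 1 = -2$)
$\left(E{\left(-501 \right)} + b{\left(\left(-1\right) \left(-568\right) \right)}\right) + 172185 = \left(-2 + \frac{1}{174 - -568}\right) + 172185 = \left(-2 + \frac{1}{174 + 568}\right) + 172185 = \left(-2 + \frac{1}{742}\right) + 172185 = - \frac{1483}{742} + 172185 = \frac{127759787}{742}$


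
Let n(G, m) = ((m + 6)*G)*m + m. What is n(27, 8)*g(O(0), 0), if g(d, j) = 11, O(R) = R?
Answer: 33352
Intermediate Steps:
n(G, m) = m + G*m*(6 + m) (n(G, m) = ((6 + m)*G)*m + m = (G*(6 + m))*m + m = G*m*(6 + m) + m = m + G*m*(6 + m))
n(27, 8)*g(O(0), 0) = (8*(1 + 6*27 + 27*8))*11 = (8*(1 + 162 + 216))*11 = (8*379)*11 = 3032*11 = 33352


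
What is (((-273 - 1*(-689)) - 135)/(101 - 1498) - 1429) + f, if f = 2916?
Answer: 2077058/1397 ≈ 1486.8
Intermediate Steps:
(((-273 - 1*(-689)) - 135)/(101 - 1498) - 1429) + f = (((-273 - 1*(-689)) - 135)/(101 - 1498) - 1429) + 2916 = (((-273 + 689) - 135)/(-1397) - 1429) + 2916 = ((416 - 135)*(-1/1397) - 1429) + 2916 = (281*(-1/1397) - 1429) + 2916 = (-281/1397 - 1429) + 2916 = -1996594/1397 + 2916 = 2077058/1397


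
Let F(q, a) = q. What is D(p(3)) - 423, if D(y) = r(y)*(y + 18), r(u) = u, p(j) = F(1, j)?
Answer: -404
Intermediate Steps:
p(j) = 1
D(y) = y*(18 + y) (D(y) = y*(y + 18) = y*(18 + y))
D(p(3)) - 423 = 1*(18 + 1) - 423 = 1*19 - 423 = 19 - 423 = -404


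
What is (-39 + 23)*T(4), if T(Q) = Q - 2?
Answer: -32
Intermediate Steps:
T(Q) = -2 + Q
(-39 + 23)*T(4) = (-39 + 23)*(-2 + 4) = -16*2 = -32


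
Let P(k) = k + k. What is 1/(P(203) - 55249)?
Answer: -1/54843 ≈ -1.8234e-5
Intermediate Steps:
P(k) = 2*k
1/(P(203) - 55249) = 1/(2*203 - 55249) = 1/(406 - 55249) = 1/(-54843) = -1/54843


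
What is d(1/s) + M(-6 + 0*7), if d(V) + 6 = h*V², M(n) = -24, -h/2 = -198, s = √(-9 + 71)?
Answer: -732/31 ≈ -23.613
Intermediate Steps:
s = √62 ≈ 7.8740
h = 396 (h = -2*(-198) = 396)
d(V) = -6 + 396*V²
d(1/s) + M(-6 + 0*7) = (-6 + 396*(1/(√62))²) - 24 = (-6 + 396*(√62/62)²) - 24 = (-6 + 396*(1/62)) - 24 = (-6 + 198/31) - 24 = 12/31 - 24 = -732/31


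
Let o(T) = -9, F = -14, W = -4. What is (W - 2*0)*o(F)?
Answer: 36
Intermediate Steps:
(W - 2*0)*o(F) = (-4 - 2*0)*(-9) = (-4 + 0)*(-9) = -4*(-9) = 36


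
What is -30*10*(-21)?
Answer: 6300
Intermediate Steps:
-30*10*(-21) = -300*(-21) = 6300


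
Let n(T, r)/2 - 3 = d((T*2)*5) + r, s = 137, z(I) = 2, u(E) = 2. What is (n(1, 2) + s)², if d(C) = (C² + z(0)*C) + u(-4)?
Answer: 152881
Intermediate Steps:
d(C) = 2 + C² + 2*C (d(C) = (C² + 2*C) + 2 = 2 + C² + 2*C)
n(T, r) = 10 + 2*r + 40*T + 200*T² (n(T, r) = 6 + 2*((2 + ((T*2)*5)² + 2*((T*2)*5)) + r) = 6 + 2*((2 + ((2*T)*5)² + 2*((2*T)*5)) + r) = 6 + 2*((2 + (10*T)² + 2*(10*T)) + r) = 6 + 2*((2 + 100*T² + 20*T) + r) = 6 + 2*((2 + 20*T + 100*T²) + r) = 6 + 2*(2 + r + 20*T + 100*T²) = 6 + (4 + 2*r + 40*T + 200*T²) = 10 + 2*r + 40*T + 200*T²)
(n(1, 2) + s)² = ((10 + 2*2 + 40*1 + 200*1²) + 137)² = ((10 + 4 + 40 + 200*1) + 137)² = ((10 + 4 + 40 + 200) + 137)² = (254 + 137)² = 391² = 152881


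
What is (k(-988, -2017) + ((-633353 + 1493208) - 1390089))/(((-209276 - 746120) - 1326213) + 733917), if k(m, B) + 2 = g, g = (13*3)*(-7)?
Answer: 530509/1547692 ≈ 0.34277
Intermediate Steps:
g = -273 (g = 39*(-7) = -273)
k(m, B) = -275 (k(m, B) = -2 - 273 = -275)
(k(-988, -2017) + ((-633353 + 1493208) - 1390089))/(((-209276 - 746120) - 1326213) + 733917) = (-275 + ((-633353 + 1493208) - 1390089))/(((-209276 - 746120) - 1326213) + 733917) = (-275 + (859855 - 1390089))/((-955396 - 1326213) + 733917) = (-275 - 530234)/(-2281609 + 733917) = -530509/(-1547692) = -530509*(-1/1547692) = 530509/1547692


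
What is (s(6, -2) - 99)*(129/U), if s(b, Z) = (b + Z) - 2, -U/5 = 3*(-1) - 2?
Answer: -12513/25 ≈ -500.52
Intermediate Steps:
U = 25 (U = -5*(3*(-1) - 2) = -5*(-3 - 2) = -5*(-5) = 25)
s(b, Z) = -2 + Z + b (s(b, Z) = (Z + b) - 2 = -2 + Z + b)
(s(6, -2) - 99)*(129/U) = ((-2 - 2 + 6) - 99)*(129/25) = (2 - 99)*(129*(1/25)) = -97*129/25 = -12513/25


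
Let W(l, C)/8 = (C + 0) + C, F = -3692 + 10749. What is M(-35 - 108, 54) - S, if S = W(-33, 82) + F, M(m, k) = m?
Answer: -8512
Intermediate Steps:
F = 7057
W(l, C) = 16*C (W(l, C) = 8*((C + 0) + C) = 8*(C + C) = 8*(2*C) = 16*C)
S = 8369 (S = 16*82 + 7057 = 1312 + 7057 = 8369)
M(-35 - 108, 54) - S = (-35 - 108) - 1*8369 = -143 - 8369 = -8512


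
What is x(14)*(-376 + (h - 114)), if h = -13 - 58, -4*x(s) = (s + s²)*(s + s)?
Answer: 824670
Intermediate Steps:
x(s) = -s*(s + s²)/2 (x(s) = -(s + s²)*(s + s)/4 = -(s + s²)*2*s/4 = -s*(s + s²)/2)
h = -71
x(14)*(-376 + (h - 114)) = ((½)*14²*(-1 - 1*14))*(-376 + (-71 - 114)) = ((½)*196*(-1 - 14))*(-376 - 185) = ((½)*196*(-15))*(-561) = -1470*(-561) = 824670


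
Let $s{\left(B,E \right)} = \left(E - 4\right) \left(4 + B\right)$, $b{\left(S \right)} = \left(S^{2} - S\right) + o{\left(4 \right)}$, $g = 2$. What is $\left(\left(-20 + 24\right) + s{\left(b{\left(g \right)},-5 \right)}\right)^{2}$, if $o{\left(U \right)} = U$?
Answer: $7396$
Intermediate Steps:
$b{\left(S \right)} = 4 + S^{2} - S$ ($b{\left(S \right)} = \left(S^{2} - S\right) + 4 = 4 + S^{2} - S$)
$s{\left(B,E \right)} = \left(-4 + E\right) \left(4 + B\right)$
$\left(\left(-20 + 24\right) + s{\left(b{\left(g \right)},-5 \right)}\right)^{2} = \left(\left(-20 + 24\right) + \left(-16 - 4 \left(4 + 2^{2} - 2\right) + 4 \left(-5\right) + \left(4 + 2^{2} - 2\right) \left(-5\right)\right)\right)^{2} = \left(4 - \left(36 + 4 \left(4 + 4 - 2\right) - \left(4 + 4 - 2\right) \left(-5\right)\right)\right)^{2} = \left(4 - 90\right)^{2} = \left(-86\right)^{2} = 7396$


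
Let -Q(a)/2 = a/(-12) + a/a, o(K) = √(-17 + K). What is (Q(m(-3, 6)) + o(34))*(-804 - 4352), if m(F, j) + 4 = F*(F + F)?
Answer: -5156/3 - 5156*√17 ≈ -22977.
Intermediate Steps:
m(F, j) = -4 + 2*F² (m(F, j) = -4 + F*(F + F) = -4 + F*(2*F) = -4 + 2*F²)
Q(a) = -2 + a/6 (Q(a) = -2*(a/(-12) + a/a) = -2*(a*(-1/12) + 1) = -2*(-a/12 + 1) = -2*(1 - a/12) = -2 + a/6)
(Q(m(-3, 6)) + o(34))*(-804 - 4352) = ((-2 + (-4 + 2*(-3)²)/6) + √(-17 + 34))*(-804 - 4352) = ((-2 + (-4 + 2*9)/6) + √17)*(-5156) = ((-2 + (-4 + 18)/6) + √17)*(-5156) = ((-2 + (⅙)*14) + √17)*(-5156) = ((-2 + 7/3) + √17)*(-5156) = (⅓ + √17)*(-5156) = -5156/3 - 5156*√17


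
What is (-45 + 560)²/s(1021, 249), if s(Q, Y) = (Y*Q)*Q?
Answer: 265225/259567809 ≈ 0.0010218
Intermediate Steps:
s(Q, Y) = Y*Q² (s(Q, Y) = (Q*Y)*Q = Y*Q²)
(-45 + 560)²/s(1021, 249) = (-45 + 560)²/((249*1021²)) = 515²/((249*1042441)) = 265225/259567809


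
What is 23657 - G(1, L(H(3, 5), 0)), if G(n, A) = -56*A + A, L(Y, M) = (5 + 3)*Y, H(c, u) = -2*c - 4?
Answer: 19257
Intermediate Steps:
H(c, u) = -4 - 2*c
L(Y, M) = 8*Y
G(n, A) = -55*A
23657 - G(1, L(H(3, 5), 0)) = 23657 - (-55)*8*(-4 - 2*3) = 23657 - (-55)*8*(-4 - 6) = 23657 - (-55)*8*(-10) = 23657 - (-55)*(-80) = 23657 - 1*4400 = 23657 - 4400 = 19257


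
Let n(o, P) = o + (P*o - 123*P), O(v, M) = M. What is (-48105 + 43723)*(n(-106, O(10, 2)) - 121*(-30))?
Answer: -13435212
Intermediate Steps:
n(o, P) = o - 123*P + P*o (n(o, P) = o + (-123*P + P*o) = o - 123*P + P*o)
(-48105 + 43723)*(n(-106, O(10, 2)) - 121*(-30)) = (-48105 + 43723)*((-106 - 123*2 + 2*(-106)) - 121*(-30)) = -4382*((-106 - 246 - 212) + 3630) = -4382*(-564 + 3630) = -4382*3066 = -13435212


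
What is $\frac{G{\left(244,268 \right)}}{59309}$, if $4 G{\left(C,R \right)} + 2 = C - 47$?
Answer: $\frac{195}{237236} \approx 0.00082197$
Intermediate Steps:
$G{\left(C,R \right)} = - \frac{49}{4} + \frac{C}{4}$ ($G{\left(C,R \right)} = - \frac{1}{2} + \frac{C - 47}{4} = - \frac{1}{2} + \frac{-47 + C}{4} = - \frac{1}{2} + \left(- \frac{47}{4} + \frac{C}{4}\right) = - \frac{49}{4} + \frac{C}{4}$)
$\frac{G{\left(244,268 \right)}}{59309} = \frac{- \frac{49}{4} + \frac{1}{4} \cdot 244}{59309} = \left(- \frac{49}{4} + 61\right) \frac{1}{59309} = \frac{195}{4} \cdot \frac{1}{59309} = \frac{195}{237236}$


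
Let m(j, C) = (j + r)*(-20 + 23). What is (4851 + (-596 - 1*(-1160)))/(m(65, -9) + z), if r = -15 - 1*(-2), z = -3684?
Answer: -1805/1176 ≈ -1.5349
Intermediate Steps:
r = -13 (r = -15 + 2 = -13)
m(j, C) = -39 + 3*j (m(j, C) = (j - 13)*(-20 + 23) = (-13 + j)*3 = -39 + 3*j)
(4851 + (-596 - 1*(-1160)))/(m(65, -9) + z) = (4851 + (-596 - 1*(-1160)))/((-39 + 3*65) - 3684) = (4851 + (-596 + 1160))/((-39 + 195) - 3684) = (4851 + 564)/(156 - 3684) = 5415/(-3528) = 5415*(-1/3528) = -1805/1176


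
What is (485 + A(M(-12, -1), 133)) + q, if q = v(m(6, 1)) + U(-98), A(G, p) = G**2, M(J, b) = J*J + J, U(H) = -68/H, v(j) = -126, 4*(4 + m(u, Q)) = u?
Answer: 871401/49 ≈ 17784.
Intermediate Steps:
m(u, Q) = -4 + u/4
M(J, b) = J + J**2 (M(J, b) = J**2 + J = J + J**2)
q = -6140/49 (q = -126 - 68/(-98) = -126 - 68*(-1/98) = -126 + 34/49 = -6140/49 ≈ -125.31)
(485 + A(M(-12, -1), 133)) + q = (485 + (-12*(1 - 12))**2) - 6140/49 = (485 + (-12*(-11))**2) - 6140/49 = (485 + 132**2) - 6140/49 = (485 + 17424) - 6140/49 = 17909 - 6140/49 = 871401/49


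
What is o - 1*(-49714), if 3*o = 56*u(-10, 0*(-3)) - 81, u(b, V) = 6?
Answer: 49799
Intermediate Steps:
o = 85 (o = (56*6 - 81)/3 = (336 - 81)/3 = (⅓)*255 = 85)
o - 1*(-49714) = 85 - 1*(-49714) = 85 + 49714 = 49799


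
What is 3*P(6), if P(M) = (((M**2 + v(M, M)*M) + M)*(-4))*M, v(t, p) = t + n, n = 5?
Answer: -7776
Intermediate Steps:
v(t, p) = 5 + t (v(t, p) = t + 5 = 5 + t)
P(M) = M*(-4*M - 4*M**2 - 4*M*(5 + M)) (P(M) = (((M**2 + (5 + M)*M) + M)*(-4))*M = (((M**2 + M*(5 + M)) + M)*(-4))*M = ((M + M**2 + M*(5 + M))*(-4))*M = (-4*M - 4*M**2 - 4*M*(5 + M))*M = M*(-4*M - 4*M**2 - 4*M*(5 + M)))
3*P(6) = 3*(8*6**2*(-3 - 1*6)) = 3*(8*36*(-3 - 6)) = 3*(8*36*(-9)) = 3*(-2592) = -7776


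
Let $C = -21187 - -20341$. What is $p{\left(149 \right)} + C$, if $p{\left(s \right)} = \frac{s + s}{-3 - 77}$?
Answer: $- \frac{33989}{40} \approx -849.72$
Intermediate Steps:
$p{\left(s \right)} = - \frac{s}{40}$ ($p{\left(s \right)} = \frac{2 s}{-80} = 2 s \left(- \frac{1}{80}\right) = - \frac{s}{40}$)
$C = -846$ ($C = -21187 + 20341 = -846$)
$p{\left(149 \right)} + C = \left(- \frac{1}{40}\right) 149 - 846 = - \frac{149}{40} - 846 = - \frac{33989}{40}$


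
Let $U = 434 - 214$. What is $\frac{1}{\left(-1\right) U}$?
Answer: $- \frac{1}{220} \approx -0.0045455$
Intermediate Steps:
$U = 220$ ($U = 434 - 214 = 220$)
$\frac{1}{\left(-1\right) U} = \frac{1}{\left(-1\right) 220} = \frac{1}{-220} = - \frac{1}{220}$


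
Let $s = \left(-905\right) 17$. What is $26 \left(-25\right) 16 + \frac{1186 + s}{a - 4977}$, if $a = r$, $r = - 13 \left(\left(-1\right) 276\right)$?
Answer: $- \frac{4810467}{463} \approx -10390.0$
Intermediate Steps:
$s = -15385$
$r = 3588$ ($r = \left(-13\right) \left(-276\right) = 3588$)
$a = 3588$
$26 \left(-25\right) 16 + \frac{1186 + s}{a - 4977} = 26 \left(-25\right) 16 + \frac{1186 - 15385}{3588 - 4977} = \left(-650\right) 16 - \frac{14199}{-1389} = -10400 - - \frac{4733}{463} = -10400 + \frac{4733}{463} = - \frac{4810467}{463}$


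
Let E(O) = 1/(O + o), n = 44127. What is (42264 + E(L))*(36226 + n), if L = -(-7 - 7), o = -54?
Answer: 135841487327/40 ≈ 3.3960e+9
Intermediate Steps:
L = 14 (L = -1*(-14) = 14)
E(O) = 1/(-54 + O) (E(O) = 1/(O - 54) = 1/(-54 + O))
(42264 + E(L))*(36226 + n) = (42264 + 1/(-54 + 14))*(36226 + 44127) = (42264 + 1/(-40))*80353 = (42264 - 1/40)*80353 = (1690559/40)*80353 = 135841487327/40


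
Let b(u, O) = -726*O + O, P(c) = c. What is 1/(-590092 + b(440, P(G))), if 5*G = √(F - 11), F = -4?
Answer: I/(29*(-20348*I + 5*√15)) ≈ -1.6946e-6 + 1.6128e-9*I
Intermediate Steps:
G = I*√15/5 (G = √(-4 - 11)/5 = √(-15)/5 = (I*√15)/5 = I*√15/5 ≈ 0.7746*I)
b(u, O) = -725*O
1/(-590092 + b(440, P(G))) = 1/(-590092 - 145*I*√15)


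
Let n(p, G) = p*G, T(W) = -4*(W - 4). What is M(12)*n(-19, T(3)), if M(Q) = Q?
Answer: -912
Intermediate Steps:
T(W) = 16 - 4*W (T(W) = -4*(-4 + W) = 16 - 4*W)
n(p, G) = G*p
M(12)*n(-19, T(3)) = 12*((16 - 4*3)*(-19)) = 12*((16 - 12)*(-19)) = 12*(4*(-19)) = 12*(-76) = -912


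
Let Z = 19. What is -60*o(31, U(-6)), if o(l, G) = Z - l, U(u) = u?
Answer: 720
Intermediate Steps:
o(l, G) = 19 - l
-60*o(31, U(-6)) = -60*(19 - 1*31) = -60*(19 - 31) = -60*(-12) = 720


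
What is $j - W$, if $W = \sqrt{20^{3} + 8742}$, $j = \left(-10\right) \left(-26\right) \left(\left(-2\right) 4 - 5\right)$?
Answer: $-3380 - \sqrt{16742} \approx -3509.4$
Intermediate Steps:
$j = -3380$ ($j = 260 \left(-8 - 5\right) = 260 \left(-13\right) = -3380$)
$W = \sqrt{16742}$ ($W = \sqrt{8000 + 8742} = \sqrt{16742} \approx 129.39$)
$j - W = -3380 - \sqrt{16742}$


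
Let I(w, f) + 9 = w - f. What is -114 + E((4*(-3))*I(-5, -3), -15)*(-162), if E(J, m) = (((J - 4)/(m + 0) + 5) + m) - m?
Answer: 2292/5 ≈ 458.40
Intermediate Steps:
I(w, f) = -9 + w - f (I(w, f) = -9 + (w - f) = -9 + w - f)
E(J, m) = 5 + (-4 + J)/m (E(J, m) = (((-4 + J)/m + 5) + m) - m = ((5 + (-4 + J)/m) + m) - m = (5 + m + (-4 + J)/m) - m = 5 + (-4 + J)/m)
-114 + E((4*(-3))*I(-5, -3), -15)*(-162) = -114 + ((-4 + (4*(-3))*(-9 - 5 - 1*(-3)) + 5*(-15))/(-15))*(-162) = -114 - (-4 - 12*(-9 - 5 + 3) - 75)/15*(-162) = -114 - (-4 - 12*(-11) - 75)/15*(-162) = -114 - (-4 + 132 - 75)/15*(-162) = -114 - 1/15*53*(-162) = -114 - 53/15*(-162) = -114 + 2862/5 = 2292/5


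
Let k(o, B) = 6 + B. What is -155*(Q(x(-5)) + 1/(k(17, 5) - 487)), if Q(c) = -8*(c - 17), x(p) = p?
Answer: -12985125/476 ≈ -27280.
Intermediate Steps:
Q(c) = 136 - 8*c (Q(c) = -8*(-17 + c) = 136 - 8*c)
-155*(Q(x(-5)) + 1/(k(17, 5) - 487)) = -155*((136 - 8*(-5)) + 1/((6 + 5) - 487)) = -155*((136 + 40) + 1/(11 - 487)) = -155*(176 + 1/(-476)) = -155*(176 - 1/476) = -155*83775/476 = -12985125/476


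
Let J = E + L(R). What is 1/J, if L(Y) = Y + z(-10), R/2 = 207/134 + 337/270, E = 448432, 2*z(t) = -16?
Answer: 9045/4056045604 ≈ 2.2300e-6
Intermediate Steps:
z(t) = -8 (z(t) = (½)*(-16) = -8)
R = 50524/9045 (R = 2*(207/134 + 337/270) = 2*(25262/9045) = 50524/9045 ≈ 5.5858)
L(Y) = -8 + Y (L(Y) = Y - 8 = -8 + Y)
J = 4056045604/9045 (J = 448432 + (-8 + 50524/9045) = 448432 - 21836/9045 = 4056045604/9045 ≈ 4.4843e+5)
1/J = 1/(4056045604/9045) = 9045/4056045604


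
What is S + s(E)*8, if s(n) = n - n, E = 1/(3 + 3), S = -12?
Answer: -12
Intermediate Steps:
E = ⅙ (E = 1/6 = ⅙ ≈ 0.16667)
s(n) = 0
S + s(E)*8 = -12 + 0*8 = -12 + 0 = -12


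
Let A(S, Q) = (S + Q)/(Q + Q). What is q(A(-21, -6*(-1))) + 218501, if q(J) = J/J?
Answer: 218502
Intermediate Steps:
A(S, Q) = (Q + S)/(2*Q) (A(S, Q) = (Q + S)/((2*Q)) = (Q + S)*(1/(2*Q)) = (Q + S)/(2*Q))
q(J) = 1
q(A(-21, -6*(-1))) + 218501 = 1 + 218501 = 218502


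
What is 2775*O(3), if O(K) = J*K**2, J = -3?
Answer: -74925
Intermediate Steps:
O(K) = -3*K**2
2775*O(3) = 2775*(-3*3**2) = 2775*(-3*9) = 2775*(-27) = -74925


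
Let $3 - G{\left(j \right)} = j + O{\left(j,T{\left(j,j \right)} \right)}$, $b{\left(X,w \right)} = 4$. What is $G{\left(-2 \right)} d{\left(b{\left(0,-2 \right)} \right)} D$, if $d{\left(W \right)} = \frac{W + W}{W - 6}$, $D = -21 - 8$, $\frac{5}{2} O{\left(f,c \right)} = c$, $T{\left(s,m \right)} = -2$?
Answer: $\frac{3364}{5} \approx 672.8$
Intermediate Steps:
$O{\left(f,c \right)} = \frac{2 c}{5}$
$G{\left(j \right)} = \frac{19}{5} - j$ ($G{\left(j \right)} = 3 - \left(j + \frac{2}{5} \left(-2\right)\right) = 3 - \left(j - \frac{4}{5}\right) = 3 - \left(- \frac{4}{5} + j\right) = \frac{19}{5} - j$)
$D = -29$ ($D = -21 - 8 = -29$)
$d{\left(W \right)} = \frac{2 W}{-6 + W}$
$G{\left(-2 \right)} d{\left(b{\left(0,-2 \right)} \right)} D = \left(\frac{19}{5} - -2\right) 2 \cdot 4 \frac{1}{-6 + 4} \left(-29\right) = \left(\frac{19}{5} + 2\right) 2 \cdot 4 \frac{1}{-2} \left(-29\right) = \frac{29 \cdot 2 \cdot 4 \left(- \frac{1}{2}\right)}{5} \left(-29\right) = \frac{29}{5} \left(-4\right) \left(-29\right) = \left(- \frac{116}{5}\right) \left(-29\right) = \frac{3364}{5}$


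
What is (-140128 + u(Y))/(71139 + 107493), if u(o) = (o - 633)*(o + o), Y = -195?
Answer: 22849/22329 ≈ 1.0233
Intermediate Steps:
u(o) = 2*o*(-633 + o) (u(o) = (-633 + o)*(2*o) = 2*o*(-633 + o))
(-140128 + u(Y))/(71139 + 107493) = (-140128 + 2*(-195)*(-633 - 195))/(71139 + 107493) = (-140128 + 2*(-195)*(-828))/178632 = (-140128 + 322920)*(1/178632) = 182792*(1/178632) = 22849/22329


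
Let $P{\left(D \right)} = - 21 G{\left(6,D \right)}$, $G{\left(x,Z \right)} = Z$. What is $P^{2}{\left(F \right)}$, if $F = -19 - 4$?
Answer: $233289$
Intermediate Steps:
$F = -23$ ($F = -19 - 4 = -23$)
$P{\left(D \right)} = - 21 D$
$P^{2}{\left(F \right)} = \left(\left(-21\right) \left(-23\right)\right)^{2} = 483^{2} = 233289$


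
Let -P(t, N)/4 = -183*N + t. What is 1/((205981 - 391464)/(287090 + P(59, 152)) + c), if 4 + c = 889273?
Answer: 398118/354033810259 ≈ 1.1245e-6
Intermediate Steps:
P(t, N) = -4*t + 732*N (P(t, N) = -4*(-183*N + t) = -4*(t - 183*N) = -4*t + 732*N)
c = 889269 (c = -4 + 889273 = 889269)
1/((205981 - 391464)/(287090 + P(59, 152)) + c) = 1/((205981 - 391464)/(287090 + (-4*59 + 732*152)) + 889269) = 1/(-185483/(287090 + (-236 + 111264)) + 889269) = 1/(-185483/(287090 + 111028) + 889269) = 1/(-185483/398118 + 889269) = 1/(354033810259/398118) = 398118/354033810259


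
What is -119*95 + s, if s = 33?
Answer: -11272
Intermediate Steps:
-119*95 + s = -119*95 + 33 = -11305 + 33 = -11272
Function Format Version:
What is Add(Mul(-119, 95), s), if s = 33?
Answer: -11272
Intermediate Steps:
Add(Mul(-119, 95), s) = Add(Mul(-119, 95), 33) = Add(-11305, 33) = -11272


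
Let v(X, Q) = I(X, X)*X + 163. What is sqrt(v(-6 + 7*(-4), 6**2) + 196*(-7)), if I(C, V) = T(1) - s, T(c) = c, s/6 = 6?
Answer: I*sqrt(19) ≈ 4.3589*I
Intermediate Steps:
s = 36 (s = 6*6 = 36)
I(C, V) = -35 (I(C, V) = 1 - 1*36 = 1 - 36 = -35)
v(X, Q) = 163 - 35*X (v(X, Q) = -35*X + 163 = 163 - 35*X)
sqrt(v(-6 + 7*(-4), 6**2) + 196*(-7)) = sqrt((163 - 35*(-6 + 7*(-4))) + 196*(-7)) = sqrt((163 - 35*(-6 - 28)) - 1372) = sqrt((163 - 35*(-34)) - 1372) = sqrt((163 + 1190) - 1372) = sqrt(1353 - 1372) = sqrt(-19) = I*sqrt(19)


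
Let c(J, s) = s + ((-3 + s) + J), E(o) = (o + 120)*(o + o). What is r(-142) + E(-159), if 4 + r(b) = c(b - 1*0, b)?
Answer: 11969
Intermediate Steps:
E(o) = 2*o*(120 + o) (E(o) = (120 + o)*(2*o) = 2*o*(120 + o))
c(J, s) = -3 + J + 2*s (c(J, s) = s + (-3 + J + s) = -3 + J + 2*s)
r(b) = -7 + 3*b (r(b) = -4 + (-3 + (b - 1*0) + 2*b) = -4 + (-3 + (b + 0) + 2*b) = -4 + (-3 + b + 2*b) = -4 + (-3 + 3*b) = -7 + 3*b)
r(-142) + E(-159) = (-7 + 3*(-142)) + 2*(-159)*(120 - 159) = (-7 - 426) + 2*(-159)*(-39) = -433 + 12402 = 11969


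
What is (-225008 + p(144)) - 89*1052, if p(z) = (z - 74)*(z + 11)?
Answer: -307786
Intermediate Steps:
p(z) = (-74 + z)*(11 + z)
(-225008 + p(144)) - 89*1052 = (-225008 + (-814 + 144² - 63*144)) - 89*1052 = (-225008 + (-814 + 20736 - 9072)) - 93628 = (-225008 + 10850) - 93628 = -214158 - 93628 = -307786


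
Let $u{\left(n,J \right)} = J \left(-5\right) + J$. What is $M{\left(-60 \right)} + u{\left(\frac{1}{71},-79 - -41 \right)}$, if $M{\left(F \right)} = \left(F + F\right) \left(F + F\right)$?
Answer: $14552$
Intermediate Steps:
$M{\left(F \right)} = 4 F^{2}$ ($M{\left(F \right)} = 2 F 2 F = 4 F^{2}$)
$u{\left(n,J \right)} = - 4 J$ ($u{\left(n,J \right)} = - 5 J + J = - 4 J$)
$M{\left(-60 \right)} + u{\left(\frac{1}{71},-79 - -41 \right)} = 4 \left(-60\right)^{2} - 4 \left(-79 - -41\right) = 4 \cdot 3600 - 4 \left(-79 + 41\right) = 14400 - -152 = 14400 + 152 = 14552$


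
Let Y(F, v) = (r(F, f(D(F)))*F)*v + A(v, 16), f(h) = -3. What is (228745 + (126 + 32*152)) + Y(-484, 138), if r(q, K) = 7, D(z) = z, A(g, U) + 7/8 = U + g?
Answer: -1869247/8 ≈ -2.3366e+5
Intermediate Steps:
A(g, U) = -7/8 + U + g (A(g, U) = -7/8 + (U + g) = -7/8 + U + g)
Y(F, v) = 121/8 + v + 7*F*v (Y(F, v) = (7*F)*v + (-7/8 + 16 + v) = 7*F*v + (121/8 + v) = 121/8 + v + 7*F*v)
(228745 + (126 + 32*152)) + Y(-484, 138) = (228745 + (126 + 32*152)) + (121/8 + 138 + 7*(-484)*138) = (228745 + (126 + 4864)) + (121/8 + 138 - 467544) = (228745 + 4990) - 3739127/8 = 233735 - 3739127/8 = -1869247/8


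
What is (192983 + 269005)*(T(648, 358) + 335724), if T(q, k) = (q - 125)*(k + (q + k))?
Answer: 484669762848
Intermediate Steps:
T(q, k) = (-125 + q)*(q + 2*k) (T(q, k) = (-125 + q)*(k + (k + q)) = (-125 + q)*(q + 2*k))
(192983 + 269005)*(T(648, 358) + 335724) = (192983 + 269005)*((648**2 - 250*358 - 125*648 + 2*358*648) + 335724) = 461988*((419904 - 89500 - 81000 + 463968) + 335724) = 461988*(713372 + 335724) = 461988*1049096 = 484669762848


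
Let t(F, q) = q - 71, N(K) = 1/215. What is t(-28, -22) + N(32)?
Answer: -19994/215 ≈ -92.995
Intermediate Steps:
N(K) = 1/215
t(F, q) = -71 + q
t(-28, -22) + N(32) = (-71 - 22) + 1/215 = -93 + 1/215 = -19994/215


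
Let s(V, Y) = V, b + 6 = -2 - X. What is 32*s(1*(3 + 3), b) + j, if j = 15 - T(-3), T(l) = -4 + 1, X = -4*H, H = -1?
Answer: 210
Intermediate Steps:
X = 4 (X = -4*(-1) = 4)
T(l) = -3
b = -12 (b = -6 + (-2 - 1*4) = -6 + (-2 - 4) = -6 - 6 = -12)
j = 18 (j = 15 - 1*(-3) = 15 + 3 = 18)
32*s(1*(3 + 3), b) + j = 32*(1*(3 + 3)) + 18 = 32*(1*6) + 18 = 32*6 + 18 = 192 + 18 = 210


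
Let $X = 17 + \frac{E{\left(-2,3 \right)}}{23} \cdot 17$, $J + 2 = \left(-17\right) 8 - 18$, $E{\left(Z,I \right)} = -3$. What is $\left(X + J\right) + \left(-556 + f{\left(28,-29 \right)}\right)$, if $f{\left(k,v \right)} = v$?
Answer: $- \frac{16703}{23} \approx -726.22$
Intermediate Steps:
$J = -156$ ($J = -2 - 154 = -156$)
$X = \frac{340}{23}$ ($X = 17 + - \frac{3}{23} \cdot 17 = 17 + \left(-3\right) \frac{1}{23} \cdot 17 = 17 - \frac{51}{23} = \frac{340}{23} \approx 14.783$)
$\left(X + J\right) + \left(-556 + f{\left(28,-29 \right)}\right) = \left(\frac{340}{23} - 156\right) - 585 = - \frac{3248}{23} - 585 = - \frac{16703}{23}$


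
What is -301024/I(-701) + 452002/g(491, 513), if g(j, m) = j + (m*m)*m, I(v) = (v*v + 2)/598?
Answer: -12151279660647685/33171222900882 ≈ -366.32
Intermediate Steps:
I(v) = 1/299 + v²/598 (I(v) = (v² + 2)*(1/598) = (2 + v²)*(1/598) = 1/299 + v²/598)
g(j, m) = j + m³ (g(j, m) = j + m²*m = j + m³)
-301024/I(-701) + 452002/g(491, 513) = -301024/(1/299 + (1/598)*(-701)²) + 452002/(491 + 513³) = -301024/(1/299 + (1/598)*491401) + 452002/(491 + 135005697) = -301024/(1/299 + 491401/598) + 452002/135006188 = -301024/491403/598 + 452002*(1/135006188) = -301024*598/491403 + 226001/67503094 = -180012352/491403 + 226001/67503094 = -12151279660647685/33171222900882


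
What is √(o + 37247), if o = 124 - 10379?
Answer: 4*√1687 ≈ 164.29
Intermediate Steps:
o = -10255
√(o + 37247) = √(-10255 + 37247) = √26992 = 4*√1687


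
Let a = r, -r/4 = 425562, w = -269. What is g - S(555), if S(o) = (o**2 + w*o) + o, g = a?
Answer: -1861533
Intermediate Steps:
r = -1702248 (r = -4*425562 = -1702248)
a = -1702248
g = -1702248
S(o) = o**2 - 268*o (S(o) = (o**2 - 269*o) + o = o**2 - 268*o)
g - S(555) = -1702248 - 555*(-268 + 555) = -1702248 - 555*287 = -1702248 - 1*159285 = -1702248 - 159285 = -1861533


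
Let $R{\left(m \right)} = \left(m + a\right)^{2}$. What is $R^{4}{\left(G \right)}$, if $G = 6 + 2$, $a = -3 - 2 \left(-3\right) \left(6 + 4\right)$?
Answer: $318644812890625$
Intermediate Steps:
$a = 57$ ($a = -3 - \left(-6\right) 10 = -3 - -60 = -3 + 60 = 57$)
$G = 8$
$R{\left(m \right)} = \left(57 + m\right)^{2}$ ($R{\left(m \right)} = \left(m + 57\right)^{2} = \left(57 + m\right)^{2}$)
$R^{4}{\left(G \right)} = \left(\left(57 + 8\right)^{2}\right)^{4} = \left(65^{2}\right)^{4} = 4225^{4} = 318644812890625$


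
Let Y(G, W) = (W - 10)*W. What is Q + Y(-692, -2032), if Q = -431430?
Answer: 3717914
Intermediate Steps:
Y(G, W) = W*(-10 + W) (Y(G, W) = (-10 + W)*W = W*(-10 + W))
Q + Y(-692, -2032) = -431430 - 2032*(-10 - 2032) = -431430 - 2032*(-2042) = -431430 + 4149344 = 3717914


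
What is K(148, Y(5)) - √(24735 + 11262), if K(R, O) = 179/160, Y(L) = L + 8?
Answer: 179/160 - 13*√213 ≈ -188.61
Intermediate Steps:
Y(L) = 8 + L
K(R, O) = 179/160 (K(R, O) = 179*(1/160) = 179/160)
K(148, Y(5)) - √(24735 + 11262) = 179/160 - √(24735 + 11262) = 179/160 - √35997 = 179/160 - 13*√213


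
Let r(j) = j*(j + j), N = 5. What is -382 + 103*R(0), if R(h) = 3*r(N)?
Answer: 15068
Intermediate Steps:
r(j) = 2*j² (r(j) = j*(2*j) = 2*j²)
R(h) = 150 (R(h) = 3*(2*5²) = 3*(2*25) = 3*50 = 150)
-382 + 103*R(0) = -382 + 103*150 = -382 + 15450 = 15068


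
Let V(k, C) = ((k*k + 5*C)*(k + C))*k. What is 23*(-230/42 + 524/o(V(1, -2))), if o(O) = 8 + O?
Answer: 208127/357 ≈ 582.99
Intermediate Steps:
V(k, C) = k*(C + k)*(k² + 5*C) (V(k, C) = ((k² + 5*C)*(C + k))*k = ((C + k)*(k² + 5*C))*k = k*(C + k)*(k² + 5*C))
23*(-230/42 + 524/o(V(1, -2))) = 23*(-230/42 + 524/(8 + 1*(1³ + 5*(-2)² - 2*1² + 5*(-2)*1))) = 23*(-230*1/42 + 524/(8 + 1*(1 + 5*4 - 2*1 - 10))) = 23*(-115/21 + 524/(8 + 1*(1 + 20 - 2 - 10))) = 23*(-115/21 + 524/(8 + 1*9)) = 23*(-115/21 + 524/(8 + 9)) = 23*(-115/21 + 524/17) = 23*(9049/357) = 208127/357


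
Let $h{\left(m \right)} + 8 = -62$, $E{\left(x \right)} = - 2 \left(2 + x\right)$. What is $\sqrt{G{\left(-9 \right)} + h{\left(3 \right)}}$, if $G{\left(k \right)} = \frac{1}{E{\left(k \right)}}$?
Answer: $\frac{i \sqrt{13706}}{14} \approx 8.3623 i$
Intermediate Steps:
$E{\left(x \right)} = -4 - 2 x$
$h{\left(m \right)} = -70$ ($h{\left(m \right)} = -8 - 62 = -70$)
$G{\left(k \right)} = \frac{1}{-4 - 2 k}$
$\sqrt{G{\left(-9 \right)} + h{\left(3 \right)}} = \sqrt{- \frac{1}{4 + 2 \left(-9\right)} - 70} = \sqrt{- \frac{1}{4 - 18} - 70} = \sqrt{- \frac{1}{-14} - 70} = \sqrt{\left(-1\right) \left(- \frac{1}{14}\right) - 70} = \sqrt{\frac{1}{14} - 70} = \sqrt{- \frac{979}{14}} = \frac{i \sqrt{13706}}{14}$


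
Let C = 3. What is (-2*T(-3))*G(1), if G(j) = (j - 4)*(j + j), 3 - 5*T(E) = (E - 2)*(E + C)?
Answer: 36/5 ≈ 7.2000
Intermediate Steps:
T(E) = ⅗ - (-2 + E)*(3 + E)/5 (T(E) = ⅗ - (E - 2)*(E + 3)/5 = ⅗ - (-2 + E)*(3 + E)/5)
G(j) = 2*j*(-4 + j) (G(j) = (-4 + j)*(2*j) = 2*j*(-4 + j))
(-2*T(-3))*G(1) = (-2*(9/5 - ⅕*(-3) - ⅕*(-3)²))*(2*1*(-4 + 1)) = (-2*(9/5 + ⅗ - ⅕*9))*(2*1*(-3)) = -2*(9/5 + ⅗ - 9/5)*(-6) = -2*⅗*(-6) = -6/5*(-6) = 36/5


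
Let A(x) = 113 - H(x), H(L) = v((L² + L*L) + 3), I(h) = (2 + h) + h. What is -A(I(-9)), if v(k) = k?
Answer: 402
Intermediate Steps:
I(h) = 2 + 2*h
H(L) = 3 + 2*L² (H(L) = (L² + L*L) + 3 = (L² + L²) + 3 = 2*L² + 3 = 3 + 2*L²)
A(x) = 110 - 2*x² (A(x) = 113 - (3 + 2*x²) = 113 + (-3 - 2*x²) = 110 - 2*x²)
-A(I(-9)) = -(110 - 2*(2 + 2*(-9))²) = -(110 - 2*(2 - 18)²) = -(110 - 2*(-16)²) = -(110 - 2*256) = -(110 - 512) = -1*(-402) = 402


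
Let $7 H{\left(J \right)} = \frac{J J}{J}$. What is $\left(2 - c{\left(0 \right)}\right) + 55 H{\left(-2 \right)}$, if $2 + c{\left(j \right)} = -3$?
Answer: $- \frac{61}{7} \approx -8.7143$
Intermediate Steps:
$H{\left(J \right)} = \frac{J}{7}$ ($H{\left(J \right)} = \frac{J J \frac{1}{J}}{7} = \frac{J^{2} \frac{1}{J}}{7} = \frac{J}{7}$)
$c{\left(j \right)} = -5$ ($c{\left(j \right)} = -2 - 3 = -5$)
$\left(2 - c{\left(0 \right)}\right) + 55 H{\left(-2 \right)} = \left(2 - -5\right) + 55 \cdot \frac{1}{7} \left(-2\right) = \left(2 + 5\right) + 55 \left(- \frac{2}{7}\right) = 7 - \frac{110}{7} = - \frac{61}{7}$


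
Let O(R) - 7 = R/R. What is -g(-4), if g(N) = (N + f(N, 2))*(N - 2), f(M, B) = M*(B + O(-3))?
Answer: -264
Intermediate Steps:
O(R) = 8 (O(R) = 7 + R/R = 7 + 1 = 8)
f(M, B) = M*(8 + B) (f(M, B) = M*(B + 8) = M*(8 + B))
g(N) = 11*N*(-2 + N) (g(N) = (N + N*(8 + 2))*(N - 2) = (N + N*10)*(-2 + N) = (N + 10*N)*(-2 + N) = (11*N)*(-2 + N) = 11*N*(-2 + N))
-g(-4) = -11*(-4)*(-2 - 4) = -11*(-4)*(-6) = -1*264 = -264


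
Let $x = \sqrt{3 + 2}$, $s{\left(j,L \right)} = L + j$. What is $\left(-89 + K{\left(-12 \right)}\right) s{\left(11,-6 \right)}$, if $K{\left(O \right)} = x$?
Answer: $-445 + 5 \sqrt{5} \approx -433.82$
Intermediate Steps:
$x = \sqrt{5} \approx 2.2361$
$K{\left(O \right)} = \sqrt{5}$
$\left(-89 + K{\left(-12 \right)}\right) s{\left(11,-6 \right)} = \left(-89 + \sqrt{5}\right) \left(-6 + 11\right) = \left(-89 + \sqrt{5}\right) 5 = -445 + 5 \sqrt{5}$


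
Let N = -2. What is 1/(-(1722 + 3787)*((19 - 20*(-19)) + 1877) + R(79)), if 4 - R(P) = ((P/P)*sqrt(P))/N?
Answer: -50153920/628853922841521 - 2*sqrt(79)/628853922841521 ≈ -7.9754e-8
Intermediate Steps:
R(P) = 4 + sqrt(P)/2 (R(P) = 4 - (P/P)*sqrt(P)/(-2) = 4 - 1*sqrt(P)*(-1)/2 = 4 - sqrt(P)*(-1)/2 = 4 - (-1)*sqrt(P)/2 = 4 + sqrt(P)/2)
1/(-(1722 + 3787)*((19 - 20*(-19)) + 1877) + R(79)) = 1/(-(1722 + 3787)*((19 - 20*(-19)) + 1877) + (4 + sqrt(79)/2)) = 1/(-5509*((19 + 380) + 1877) + (4 + sqrt(79)/2)) = 1/(-5509*(399 + 1877) + (4 + sqrt(79)/2)) = 1/(-5509*2276 + (4 + sqrt(79)/2)) = 1/(-1*12538484 + (4 + sqrt(79)/2)) = 1/(-12538484 + (4 + sqrt(79)/2)) = 1/(-12538480 + sqrt(79)/2)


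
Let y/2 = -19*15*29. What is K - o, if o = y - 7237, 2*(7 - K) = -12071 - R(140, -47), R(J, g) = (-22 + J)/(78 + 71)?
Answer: 8883349/298 ≈ 29810.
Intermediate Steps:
R(J, g) = -22/149 + J/149 (R(J, g) = (-22 + J)/149 = (-22 + J)*(1/149) = -22/149 + J/149)
y = -16530 (y = 2*(-19*15*29) = 2*(-285*29) = 2*(-8265) = -16530)
K = 1800783/298 (K = 7 - (-12071 - (-22/149 + (1/149)*140))/2 = 7 - (-12071 - (-22/149 + 140/149))/2 = 7 - (-12071 - 1*118/149)/2 = 7 - (-12071 - 118/149)/2 = 7 - ½*(-1798697/149) = 7 + 1798697/298 = 1800783/298 ≈ 6042.9)
o = -23767 (o = -16530 - 7237 = -23767)
K - o = 1800783/298 - 1*(-23767) = 1800783/298 + 23767 = 8883349/298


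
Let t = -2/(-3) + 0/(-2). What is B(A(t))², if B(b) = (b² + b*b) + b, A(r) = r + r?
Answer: 1936/81 ≈ 23.901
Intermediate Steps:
t = ⅔ (t = -2*(-⅓) + 0*(-½) = ⅔ + 0 = ⅔ ≈ 0.66667)
A(r) = 2*r
B(b) = b + 2*b² (B(b) = (b² + b²) + b = 2*b² + b = b + 2*b²)
B(A(t))² = ((2*(⅔))*(1 + 2*(2*(⅔))))² = (4*(1 + 2*(4/3))/3)² = (4*(1 + 8/3)/3)² = ((4/3)*(11/3))² = (44/9)² = 1936/81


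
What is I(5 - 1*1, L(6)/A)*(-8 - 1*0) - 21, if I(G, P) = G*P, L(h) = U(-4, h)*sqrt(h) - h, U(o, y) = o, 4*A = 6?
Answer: 107 + 256*sqrt(6)/3 ≈ 316.02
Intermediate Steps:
A = 3/2 (A = (1/4)*6 = 3/2 ≈ 1.5000)
L(h) = -h - 4*sqrt(h) (L(h) = -4*sqrt(h) - h = -h - 4*sqrt(h))
I(5 - 1*1, L(6)/A)*(-8 - 1*0) - 21 = ((5 - 1*1)*((-1*6 - 4*sqrt(6))/(3/2)))*(-8 - 1*0) - 21 = ((5 - 1)*((-6 - 4*sqrt(6))*(2/3)))*(-8 + 0) - 21 = (4*(-4 - 8*sqrt(6)/3))*(-8) - 21 = (-16 - 32*sqrt(6)/3)*(-8) - 21 = (128 + 256*sqrt(6)/3) - 21 = 107 + 256*sqrt(6)/3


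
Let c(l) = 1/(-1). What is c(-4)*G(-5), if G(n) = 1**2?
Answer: -1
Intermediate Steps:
c(l) = -1
G(n) = 1
c(-4)*G(-5) = -1*1 = -1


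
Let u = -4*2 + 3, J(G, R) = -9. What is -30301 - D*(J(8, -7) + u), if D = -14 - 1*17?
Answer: -30735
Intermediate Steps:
D = -31 (D = -14 - 17 = -31)
u = -5 (u = -8 + 3 = -5)
-30301 - D*(J(8, -7) + u) = -30301 - (-31)*(-9 - 5) = -30301 - (-31)*(-14) = -30301 - 1*434 = -30301 - 434 = -30735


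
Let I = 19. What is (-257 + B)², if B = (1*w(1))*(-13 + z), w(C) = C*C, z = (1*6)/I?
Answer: 26255376/361 ≈ 72730.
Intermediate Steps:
z = 6/19 (z = (1*6)/19 = 6*(1/19) = 6/19 ≈ 0.31579)
w(C) = C²
B = -241/19 (B = (1*1²)*(-13 + 6/19) = (1*1)*(-241/19) = 1*(-241/19) = -241/19 ≈ -12.684)
(-257 + B)² = (-257 - 241/19)² = (-5124/19)² = 26255376/361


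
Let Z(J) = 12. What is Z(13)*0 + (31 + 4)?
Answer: 35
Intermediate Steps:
Z(13)*0 + (31 + 4) = 12*0 + (31 + 4) = 0 + 35 = 35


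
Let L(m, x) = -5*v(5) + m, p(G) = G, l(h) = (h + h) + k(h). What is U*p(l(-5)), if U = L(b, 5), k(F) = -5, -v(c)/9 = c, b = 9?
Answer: -3510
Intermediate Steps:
v(c) = -9*c
l(h) = -5 + 2*h (l(h) = (h + h) - 5 = 2*h - 5 = -5 + 2*h)
L(m, x) = 225 + m (L(m, x) = -(-45)*5 + m = -5*(-45) + m = 225 + m)
U = 234 (U = 225 + 9 = 234)
U*p(l(-5)) = 234*(-5 + 2*(-5)) = 234*(-5 - 10) = 234*(-15) = -3510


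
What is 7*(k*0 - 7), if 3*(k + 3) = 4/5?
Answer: -49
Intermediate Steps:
k = -41/15 (k = -3 + (4/5)/3 = -3 + (4*(⅕))/3 = -3 + (⅓)*(⅘) = -3 + 4/15 = -41/15 ≈ -2.7333)
7*(k*0 - 7) = 7*(-41/15*0 - 7) = 7*(0 - 7) = 7*(-7) = -49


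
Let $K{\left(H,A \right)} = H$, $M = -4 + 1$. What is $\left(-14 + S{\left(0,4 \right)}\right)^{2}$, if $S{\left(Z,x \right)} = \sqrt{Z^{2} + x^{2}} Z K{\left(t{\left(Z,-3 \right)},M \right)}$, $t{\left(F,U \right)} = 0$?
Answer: $196$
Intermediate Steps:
$M = -3$
$S{\left(Z,x \right)} = 0$ ($S{\left(Z,x \right)} = \sqrt{Z^{2} + x^{2}} Z 0 = Z \sqrt{Z^{2} + x^{2}} \cdot 0 = 0$)
$\left(-14 + S{\left(0,4 \right)}\right)^{2} = \left(-14 + 0\right)^{2} = \left(-14\right)^{2} = 196$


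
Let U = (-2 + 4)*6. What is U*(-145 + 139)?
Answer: -72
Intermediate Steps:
U = 12 (U = 2*6 = 12)
U*(-145 + 139) = 12*(-145 + 139) = 12*(-6) = -72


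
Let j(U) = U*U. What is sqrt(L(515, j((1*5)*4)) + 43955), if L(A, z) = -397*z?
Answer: I*sqrt(114845) ≈ 338.89*I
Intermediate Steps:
j(U) = U**2
sqrt(L(515, j((1*5)*4)) + 43955) = sqrt(-397*((1*5)*4)**2 + 43955) = sqrt(-397*(5*4)**2 + 43955) = sqrt(-397*20**2 + 43955) = sqrt(-397*400 + 43955) = sqrt(-158800 + 43955) = sqrt(-114845) = I*sqrt(114845)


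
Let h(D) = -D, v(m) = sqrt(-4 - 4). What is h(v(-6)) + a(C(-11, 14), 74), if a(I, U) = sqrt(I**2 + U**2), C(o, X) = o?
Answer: sqrt(5597) - 2*I*sqrt(2) ≈ 74.813 - 2.8284*I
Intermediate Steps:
v(m) = 2*I*sqrt(2) (v(m) = sqrt(-8) = 2*I*sqrt(2))
h(v(-6)) + a(C(-11, 14), 74) = -2*I*sqrt(2) + sqrt((-11)**2 + 74**2) = -2*I*sqrt(2) + sqrt(121 + 5476) = -2*I*sqrt(2) + sqrt(5597) = sqrt(5597) - 2*I*sqrt(2)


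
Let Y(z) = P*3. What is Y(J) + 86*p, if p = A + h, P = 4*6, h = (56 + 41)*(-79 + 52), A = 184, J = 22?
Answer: -209338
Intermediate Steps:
h = -2619 (h = 97*(-27) = -2619)
P = 24
Y(z) = 72 (Y(z) = 24*3 = 72)
p = -2435 (p = 184 - 2619 = -2435)
Y(J) + 86*p = 72 + 86*(-2435) = 72 - 209410 = -209338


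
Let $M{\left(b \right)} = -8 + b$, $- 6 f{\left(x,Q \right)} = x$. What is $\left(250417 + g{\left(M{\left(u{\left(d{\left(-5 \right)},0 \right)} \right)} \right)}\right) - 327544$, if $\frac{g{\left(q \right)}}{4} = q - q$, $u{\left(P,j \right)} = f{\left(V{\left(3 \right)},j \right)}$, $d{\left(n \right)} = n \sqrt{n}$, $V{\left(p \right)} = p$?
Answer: $-77127$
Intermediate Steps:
$d{\left(n \right)} = n^{\frac{3}{2}}$
$f{\left(x,Q \right)} = - \frac{x}{6}$
$u{\left(P,j \right)} = - \frac{1}{2}$ ($u{\left(P,j \right)} = \left(- \frac{1}{6}\right) 3 = - \frac{1}{2}$)
$g{\left(q \right)} = 0$ ($g{\left(q \right)} = 4 \left(q - q\right) = 4 \cdot 0 = 0$)
$\left(250417 + g{\left(M{\left(u{\left(d{\left(-5 \right)},0 \right)} \right)} \right)}\right) - 327544 = \left(250417 + 0\right) - 327544 = 250417 - 327544 = -77127$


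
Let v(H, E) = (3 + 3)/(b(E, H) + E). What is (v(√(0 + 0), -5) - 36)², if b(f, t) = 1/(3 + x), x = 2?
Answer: 22201/16 ≈ 1387.6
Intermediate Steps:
b(f, t) = ⅕ (b(f, t) = 1/(3 + 2) = 1/5 = ⅕)
v(H, E) = 6/(⅕ + E) (v(H, E) = (3 + 3)/(⅕ + E) = 6/(⅕ + E))
(v(√(0 + 0), -5) - 36)² = (30/(1 + 5*(-5)) - 36)² = (30/(1 - 25) - 36)² = (30/(-24) - 36)² = (30*(-1/24) - 36)² = (-5/4 - 36)² = (-149/4)² = 22201/16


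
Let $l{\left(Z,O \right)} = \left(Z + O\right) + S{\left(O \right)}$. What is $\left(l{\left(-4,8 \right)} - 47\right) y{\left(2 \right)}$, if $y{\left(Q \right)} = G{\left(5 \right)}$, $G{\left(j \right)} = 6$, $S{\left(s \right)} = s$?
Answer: $-210$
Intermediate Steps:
$y{\left(Q \right)} = 6$
$l{\left(Z,O \right)} = Z + 2 O$ ($l{\left(Z,O \right)} = \left(Z + O\right) + O = \left(O + Z\right) + O = Z + 2 O$)
$\left(l{\left(-4,8 \right)} - 47\right) y{\left(2 \right)} = \left(\left(-4 + 2 \cdot 8\right) - 47\right) 6 = \left(\left(-4 + 16\right) - 47\right) 6 = \left(12 - 47\right) 6 = \left(-35\right) 6 = -210$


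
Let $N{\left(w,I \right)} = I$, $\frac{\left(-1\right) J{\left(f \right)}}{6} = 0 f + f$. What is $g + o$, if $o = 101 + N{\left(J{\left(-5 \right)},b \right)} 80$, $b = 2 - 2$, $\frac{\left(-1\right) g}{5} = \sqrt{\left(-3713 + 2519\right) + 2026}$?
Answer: $101 - 40 \sqrt{13} \approx -43.222$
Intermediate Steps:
$J{\left(f \right)} = - 6 f$ ($J{\left(f \right)} = - 6 \left(0 f + f\right) = - 6 \left(0 + f\right) = - 6 f$)
$g = - 40 \sqrt{13}$ ($g = - 5 \sqrt{\left(-3713 + 2519\right) + 2026} = - 5 \sqrt{-1194 + 2026} = - 5 \sqrt{832} = - 5 \cdot 8 \sqrt{13} = - 40 \sqrt{13} \approx -144.22$)
$b = 0$ ($b = 2 - 2 = 0$)
$o = 101$ ($o = 101 + 0 \cdot 80 = 101 + 0 = 101$)
$g + o = - 40 \sqrt{13} + 101 = 101 - 40 \sqrt{13}$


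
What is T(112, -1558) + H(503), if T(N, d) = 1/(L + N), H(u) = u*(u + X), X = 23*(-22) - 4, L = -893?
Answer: -2749902/781 ≈ -3521.0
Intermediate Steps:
X = -510 (X = -506 - 4 = -510)
H(u) = u*(-510 + u) (H(u) = u*(u - 510) = u*(-510 + u))
T(N, d) = 1/(-893 + N)
T(112, -1558) + H(503) = 1/(-893 + 112) + 503*(-510 + 503) = 1/(-781) + 503*(-7) = -1/781 - 3521 = -2749902/781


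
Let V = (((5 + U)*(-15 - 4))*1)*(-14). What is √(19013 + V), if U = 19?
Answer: √25397 ≈ 159.36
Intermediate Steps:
V = 6384 (V = (((5 + 19)*(-15 - 4))*1)*(-14) = ((24*(-19))*1)*(-14) = -456*1*(-14) = -456*(-14) = 6384)
√(19013 + V) = √(19013 + 6384) = √25397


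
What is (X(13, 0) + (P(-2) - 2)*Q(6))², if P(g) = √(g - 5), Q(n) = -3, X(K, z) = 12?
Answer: 261 - 108*I*√7 ≈ 261.0 - 285.74*I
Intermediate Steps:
P(g) = √(-5 + g)
(X(13, 0) + (P(-2) - 2)*Q(6))² = (12 + (√(-5 - 2) - 2)*(-3))² = (12 + (√(-7) - 2)*(-3))² = (12 + (I*√7 - 2)*(-3))² = (12 + (-2 + I*√7)*(-3))² = (12 + (6 - 3*I*√7))² = (18 - 3*I*√7)²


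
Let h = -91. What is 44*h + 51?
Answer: -3953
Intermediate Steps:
44*h + 51 = 44*(-91) + 51 = -4004 + 51 = -3953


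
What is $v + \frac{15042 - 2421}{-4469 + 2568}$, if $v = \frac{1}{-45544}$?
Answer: $- \frac{574812725}{86579144} \approx -6.6392$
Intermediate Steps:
$v = - \frac{1}{45544} \approx -2.1957 \cdot 10^{-5}$
$v + \frac{15042 - 2421}{-4469 + 2568} = - \frac{1}{45544} + \frac{15042 - 2421}{-4469 + 2568} = - \frac{1}{45544} + \frac{12621}{-1901} = - \frac{1}{45544} + 12621 \left(- \frac{1}{1901}\right) = - \frac{1}{45544} - \frac{12621}{1901} = - \frac{574812725}{86579144}$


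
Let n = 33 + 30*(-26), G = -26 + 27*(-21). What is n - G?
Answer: -154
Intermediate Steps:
G = -593 (G = -26 - 567 = -593)
n = -747 (n = 33 - 780 = -747)
n - G = -747 - 1*(-593) = -747 + 593 = -154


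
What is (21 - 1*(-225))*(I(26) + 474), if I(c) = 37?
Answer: 125706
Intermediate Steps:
(21 - 1*(-225))*(I(26) + 474) = (21 - 1*(-225))*(37 + 474) = (21 + 225)*511 = 246*511 = 125706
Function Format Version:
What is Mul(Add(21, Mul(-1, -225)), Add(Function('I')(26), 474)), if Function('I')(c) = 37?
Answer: 125706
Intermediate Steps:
Mul(Add(21, Mul(-1, -225)), Add(Function('I')(26), 474)) = Mul(Add(21, Mul(-1, -225)), Add(37, 474)) = Mul(Add(21, 225), 511) = Mul(246, 511) = 125706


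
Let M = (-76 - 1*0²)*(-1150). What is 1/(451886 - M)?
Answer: 1/364486 ≈ 2.7436e-6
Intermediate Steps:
M = 87400 (M = (-76 - 1*0)*(-1150) = (-76 + 0)*(-1150) = -76*(-1150) = 87400)
1/(451886 - M) = 1/(451886 - 1*87400) = 1/(451886 - 87400) = 1/364486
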